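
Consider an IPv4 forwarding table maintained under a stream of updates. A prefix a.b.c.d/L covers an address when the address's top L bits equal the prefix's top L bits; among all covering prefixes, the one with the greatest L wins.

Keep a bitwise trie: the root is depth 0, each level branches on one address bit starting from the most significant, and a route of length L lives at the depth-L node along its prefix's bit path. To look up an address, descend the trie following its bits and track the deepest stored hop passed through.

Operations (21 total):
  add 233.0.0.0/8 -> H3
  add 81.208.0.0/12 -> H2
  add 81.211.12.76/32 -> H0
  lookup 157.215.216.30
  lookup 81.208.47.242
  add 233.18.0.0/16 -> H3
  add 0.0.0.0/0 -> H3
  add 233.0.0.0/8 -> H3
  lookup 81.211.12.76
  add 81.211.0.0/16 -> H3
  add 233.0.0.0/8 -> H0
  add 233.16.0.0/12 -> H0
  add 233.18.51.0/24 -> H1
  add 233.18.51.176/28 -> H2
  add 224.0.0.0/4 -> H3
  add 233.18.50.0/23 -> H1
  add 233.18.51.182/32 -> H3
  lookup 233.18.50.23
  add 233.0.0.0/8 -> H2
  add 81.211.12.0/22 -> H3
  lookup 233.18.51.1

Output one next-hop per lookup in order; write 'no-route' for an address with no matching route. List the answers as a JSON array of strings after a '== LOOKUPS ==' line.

Trace:
  + 233.0.0.0/8 (H3) depth=8
  + 81.208.0.0/12 (H2) depth=12
  + 81.211.12.76/32 (H0) depth=32
  lookup 157.215.216.30: bits 1 walk d0:-→d1:- -> no-route
  lookup 81.208.47.242: bits 01010001110100 walk d0:-→d1:-→d2:-→d3:-→d4:-→d5:-→d6:-→d7:-→d8:-→d9:-→d10:-→d11:-→d12:H2→d13:-→d14:- -> H2
  + 233.18.0.0/16 (H3) depth=16
  + 0.0.0.0/0 (H3) depth=0
  + 233.0.0.0/8 (H3) depth=8
  lookup 81.211.12.76: bits 01010001110100110000110001001100 walk d0:H3→d1:-→d2:-→d3:-→d4:-→d5:-→d6:-→d7:-→d8:-→d9:-→d10:-→d11:-→d12:H2→d13:-→d14:-→d15:-→d16:-→d17:-→d18:-→d19:-→d20:-→d21:-→d22:-→d23:-→d24:-→d25:-→d26:-→d27:-→d28:-→d29:-→d30:-→d31:-→d32:H0 -> H0
  + 81.211.0.0/16 (H3) depth=16
  + 233.0.0.0/8 (H0) depth=8
  + 233.16.0.0/12 (H0) depth=12
  + 233.18.51.0/24 (H1) depth=24
  + 233.18.51.176/28 (H2) depth=28
  + 224.0.0.0/4 (H3) depth=4
  + 233.18.50.0/23 (H1) depth=23
  + 233.18.51.182/32 (H3) depth=32
  lookup 233.18.50.23: bits 11101001000100100011001 walk d0:H3→d1:-→d2:-→d3:-→d4:H3→d5:-→d6:-→d7:-→d8:H0→d9:-→d10:-→d11:-→d12:H0→d13:-→d14:-→d15:-→d16:H3→d17:-→d18:-→d19:-→d20:-→d21:-→d22:-→d23:H1 -> H1
  + 233.0.0.0/8 (H2) depth=8
  + 81.211.12.0/22 (H3) depth=22
  lookup 233.18.51.1: bits 111010010001001000110011 walk d0:H3→d1:-→d2:-→d3:-→d4:H3→d5:-→d6:-→d7:-→d8:H2→d9:-→d10:-→d11:-→d12:H0→d13:-→d14:-→d15:-→d16:H3→d17:-→d18:-→d19:-→d20:-→d21:-→d22:-→d23:H1→d24:H1 -> H1

== LOOKUPS ==
["no-route","H2","H0","H1","H1"]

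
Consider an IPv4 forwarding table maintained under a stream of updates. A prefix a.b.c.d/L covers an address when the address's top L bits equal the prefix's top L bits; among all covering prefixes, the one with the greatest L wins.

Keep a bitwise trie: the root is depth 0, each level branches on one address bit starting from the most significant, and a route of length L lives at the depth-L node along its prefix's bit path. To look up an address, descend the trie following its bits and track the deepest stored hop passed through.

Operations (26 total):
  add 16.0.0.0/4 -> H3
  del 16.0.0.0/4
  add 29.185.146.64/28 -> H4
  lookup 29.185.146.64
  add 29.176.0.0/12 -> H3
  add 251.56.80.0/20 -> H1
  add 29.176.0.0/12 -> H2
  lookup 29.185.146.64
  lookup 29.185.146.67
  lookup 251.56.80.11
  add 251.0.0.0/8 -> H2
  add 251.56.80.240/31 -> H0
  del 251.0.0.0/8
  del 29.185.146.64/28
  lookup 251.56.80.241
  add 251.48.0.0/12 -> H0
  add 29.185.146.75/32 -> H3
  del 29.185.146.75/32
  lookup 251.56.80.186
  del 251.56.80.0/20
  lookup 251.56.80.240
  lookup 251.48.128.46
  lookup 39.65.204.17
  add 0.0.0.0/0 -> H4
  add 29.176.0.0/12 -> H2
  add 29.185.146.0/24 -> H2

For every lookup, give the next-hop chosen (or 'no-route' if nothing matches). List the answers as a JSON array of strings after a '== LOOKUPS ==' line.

Process each operation:
  add 16.0.0.0/4 -> H3 at depth 4
  - 16.0.0.0/4 clear@4
  add 29.185.146.64/28 -> H4 at depth 28
  Q 29.185.146.64: descend 0001110110111001100100100100 ; hops seen [H4] ; pick H4
  add 29.176.0.0/12 -> H3 at depth 12
  add 251.56.80.0/20 -> H1 at depth 20
  add 29.176.0.0/12 -> H2 at depth 12
  Q 29.185.146.64: descend 0001110110111001100100100100 ; hops seen [H2,H4] ; pick H4
  Q 29.185.146.67: descend 0001110110111001100100100100 ; hops seen [H2,H4] ; pick H4
  Q 251.56.80.11: descend 11111011001110000101 ; hops seen [H1] ; pick H1
  add 251.0.0.0/8 -> H2 at depth 8
  add 251.56.80.240/31 -> H0 at depth 31
  - 251.0.0.0/8 clear@8
  - 29.185.146.64/28 clear@28
  Q 251.56.80.241: descend 1111101100111000010100001111000 ; hops seen [H1,H0] ; pick H0
  add 251.48.0.0/12 -> H0 at depth 12
  add 29.185.146.75/32 -> H3 at depth 32
  - 29.185.146.75/32 clear@32
  Q 251.56.80.186: descend 1111101100111000010100001 ; hops seen [H0,H1] ; pick H1
  - 251.56.80.0/20 clear@20
  Q 251.56.80.240: descend 1111101100111000010100001111000 ; hops seen [H0,H0] ; pick H0
  Q 251.48.128.46: descend 111110110011 ; hops seen [H0] ; pick H0
  Q 39.65.204.17: descend 00 ; hops seen [∅] ; pick no-route
  add 0.0.0.0/0 -> H4 at depth 0
  add 29.176.0.0/12 -> H2 at depth 12
  add 29.185.146.0/24 -> H2 at depth 24

== LOOKUPS ==
["H4","H4","H4","H1","H0","H1","H0","H0","no-route"]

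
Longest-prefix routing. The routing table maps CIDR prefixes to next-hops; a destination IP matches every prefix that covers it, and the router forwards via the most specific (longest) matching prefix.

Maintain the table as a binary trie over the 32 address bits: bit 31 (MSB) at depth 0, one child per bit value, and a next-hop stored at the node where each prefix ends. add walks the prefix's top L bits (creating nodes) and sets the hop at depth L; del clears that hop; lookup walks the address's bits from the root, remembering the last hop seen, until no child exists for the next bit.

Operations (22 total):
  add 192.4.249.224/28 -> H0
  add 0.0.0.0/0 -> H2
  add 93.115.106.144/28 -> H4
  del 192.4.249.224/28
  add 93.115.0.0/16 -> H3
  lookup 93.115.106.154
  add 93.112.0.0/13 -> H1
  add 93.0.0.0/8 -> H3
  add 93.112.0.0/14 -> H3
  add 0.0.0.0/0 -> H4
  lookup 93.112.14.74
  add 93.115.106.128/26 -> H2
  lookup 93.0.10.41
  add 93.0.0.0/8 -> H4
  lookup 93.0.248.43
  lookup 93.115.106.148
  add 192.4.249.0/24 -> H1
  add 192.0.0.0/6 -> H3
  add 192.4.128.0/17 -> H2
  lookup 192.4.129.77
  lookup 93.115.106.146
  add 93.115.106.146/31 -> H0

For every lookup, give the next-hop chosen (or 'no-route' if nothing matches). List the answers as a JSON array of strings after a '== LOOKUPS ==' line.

Apply in order:
  + 192.4.249.224/28 (H0) depth=28
  + 0.0.0.0/0 (H2) depth=0
  + 93.115.106.144/28 (H4) depth=28
  - 192.4.249.224/28 clear@28
  + 93.115.0.0/16 (H3) depth=16
  ? 93.115.106.154  path d0:H2→d1:-→d2:-→d3:-→d4:-→d5:-→d6:-→d7:-→d8:-→d9:-→d10:-→d11:-→d12:-→d13:-→d14:-→d15:-→d16:H3→d17:-→d18:-→d19:-→d20:-→d21:-→d22:-→d23:-→d24:-→d25:-→d26:-→d27:-→d28:H4  best=H4
  + 93.112.0.0/13 (H1) depth=13
  + 93.0.0.0/8 (H3) depth=8
  + 93.112.0.0/14 (H3) depth=14
  + 0.0.0.0/0 (H4) depth=0
  ? 93.112.14.74  path d0:H4→d1:-→d2:-→d3:-→d4:-→d5:-→d6:-→d7:-→d8:H3→d9:-→d10:-→d11:-→d12:-→d13:H1→d14:H3  best=H3
  + 93.115.106.128/26 (H2) depth=26
  ? 93.0.10.41  path d0:H4→d1:-→d2:-→d3:-→d4:-→d5:-→d6:-→d7:-→d8:H3→d9:-  best=H3
  + 93.0.0.0/8 (H4) depth=8
  ? 93.0.248.43  path d0:H4→d1:-→d2:-→d3:-→d4:-→d5:-→d6:-→d7:-→d8:H4→d9:-  best=H4
  ? 93.115.106.148  path d0:H4→d1:-→d2:-→d3:-→d4:-→d5:-→d6:-→d7:-→d8:H4→d9:-→d10:-→d11:-→d12:-→d13:H1→d14:H3→d15:-→d16:H3→d17:-→d18:-→d19:-→d20:-→d21:-→d22:-→d23:-→d24:-→d25:-→d26:H2→d27:-→d28:H4  best=H4
  + 192.4.249.0/24 (H1) depth=24
  + 192.0.0.0/6 (H3) depth=6
  + 192.4.128.0/17 (H2) depth=17
  ? 192.4.129.77  path d0:H4→d1:-→d2:-→d3:-→d4:-→d5:-→d6:H3→d7:-→d8:-→d9:-→d10:-→d11:-→d12:-→d13:-→d14:-→d15:-→d16:-→d17:H2  best=H2
  ? 93.115.106.146  path d0:H4→d1:-→d2:-→d3:-→d4:-→d5:-→d6:-→d7:-→d8:H4→d9:-→d10:-→d11:-→d12:-→d13:H1→d14:H3→d15:-→d16:H3→d17:-→d18:-→d19:-→d20:-→d21:-→d22:-→d23:-→d24:-→d25:-→d26:H2→d27:-→d28:H4  best=H4
  + 93.115.106.146/31 (H0) depth=31

== LOOKUPS ==
["H4","H3","H3","H4","H4","H2","H4"]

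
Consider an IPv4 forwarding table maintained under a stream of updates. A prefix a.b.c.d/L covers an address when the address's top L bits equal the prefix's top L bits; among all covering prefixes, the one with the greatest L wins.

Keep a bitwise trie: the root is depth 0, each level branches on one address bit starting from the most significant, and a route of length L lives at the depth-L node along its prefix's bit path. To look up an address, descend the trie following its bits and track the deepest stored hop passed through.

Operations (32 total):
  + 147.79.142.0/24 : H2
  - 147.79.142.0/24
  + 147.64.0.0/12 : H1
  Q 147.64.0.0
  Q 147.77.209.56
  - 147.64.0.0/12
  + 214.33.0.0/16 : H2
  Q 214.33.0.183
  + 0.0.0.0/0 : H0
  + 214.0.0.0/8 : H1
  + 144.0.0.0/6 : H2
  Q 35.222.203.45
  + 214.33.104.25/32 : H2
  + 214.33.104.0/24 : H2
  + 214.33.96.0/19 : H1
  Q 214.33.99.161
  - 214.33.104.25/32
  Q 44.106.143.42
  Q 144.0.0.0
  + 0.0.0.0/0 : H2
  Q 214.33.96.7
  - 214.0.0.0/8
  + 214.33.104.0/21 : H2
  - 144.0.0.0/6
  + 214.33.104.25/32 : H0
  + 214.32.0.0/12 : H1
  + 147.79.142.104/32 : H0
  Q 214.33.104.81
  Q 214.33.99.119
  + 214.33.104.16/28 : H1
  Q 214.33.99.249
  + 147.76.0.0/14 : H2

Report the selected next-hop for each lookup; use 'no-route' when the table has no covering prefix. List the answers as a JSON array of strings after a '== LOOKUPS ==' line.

Trace:
  add 147.79.142.0/24 -> H2 at depth 24
  del 147.79.142.0/24 (clear depth 24)
  add 147.64.0.0/12 -> H1 at depth 12
  ? 147.64.0.0  path d0:-→d1:-→d2:-→d3:-→d4:-→d5:-→d6:-→d7:-→d8:-→d9:-→d10:-→d11:-→d12:H1  best=H1
  ? 147.77.209.56  path d0:-→d1:-→d2:-→d3:-→d4:-→d5:-→d6:-→d7:-→d8:-→d9:-→d10:-→d11:-→d12:H1→d13:-→d14:-  best=H1
  del 147.64.0.0/12 (clear depth 12)
  add 214.33.0.0/16 -> H2 at depth 16
  ? 214.33.0.183  path d0:-→d1:-→d2:-→d3:-→d4:-→d5:-→d6:-→d7:-→d8:-→d9:-→d10:-→d11:-→d12:-→d13:-→d14:-→d15:-→d16:H2  best=H2
  add 0.0.0.0/0 -> H0 at depth 0
  add 214.0.0.0/8 -> H1 at depth 8
  add 144.0.0.0/6 -> H2 at depth 6
  ? 35.222.203.45  path d0:H0  best=H0
  add 214.33.104.25/32 -> H2 at depth 32
  add 214.33.104.0/24 -> H2 at depth 24
  add 214.33.96.0/19 -> H1 at depth 19
  ? 214.33.99.161  path d0:H0→d1:-→d2:-→d3:-→d4:-→d5:-→d6:-→d7:-→d8:H1→d9:-→d10:-→d11:-→d12:-→d13:-→d14:-→d15:-→d16:H2→d17:-→d18:-→d19:H1→d20:-  best=H1
  del 214.33.104.25/32 (clear depth 32)
  ? 44.106.143.42  path d0:H0  best=H0
  ? 144.0.0.0  path d0:H0→d1:-→d2:-→d3:-→d4:-→d5:-→d6:H2  best=H2
  add 0.0.0.0/0 -> H2 at depth 0
  ? 214.33.96.7  path d0:H2→d1:-→d2:-→d3:-→d4:-→d5:-→d6:-→d7:-→d8:H1→d9:-→d10:-→d11:-→d12:-→d13:-→d14:-→d15:-→d16:H2→d17:-→d18:-→d19:H1→d20:-  best=H1
  del 214.0.0.0/8 (clear depth 8)
  add 214.33.104.0/21 -> H2 at depth 21
  del 144.0.0.0/6 (clear depth 6)
  add 214.33.104.25/32 -> H0 at depth 32
  add 214.32.0.0/12 -> H1 at depth 12
  add 147.79.142.104/32 -> H0 at depth 32
  ? 214.33.104.81  path d0:H2→d1:-→d2:-→d3:-→d4:-→d5:-→d6:-→d7:-→d8:-→d9:-→d10:-→d11:-→d12:H1→d13:-→d14:-→d15:-→d16:H2→d17:-→d18:-→d19:H1→d20:-→d21:H2→d22:-→d23:-→d24:H2→d25:-  best=H2
  ? 214.33.99.119  path d0:H2→d1:-→d2:-→d3:-→d4:-→d5:-→d6:-→d7:-→d8:-→d9:-→d10:-→d11:-→d12:H1→d13:-→d14:-→d15:-→d16:H2→d17:-→d18:-→d19:H1→d20:-  best=H1
  add 214.33.104.16/28 -> H1 at depth 28
  ? 214.33.99.249  path d0:H2→d1:-→d2:-→d3:-→d4:-→d5:-→d6:-→d7:-→d8:-→d9:-→d10:-→d11:-→d12:H1→d13:-→d14:-→d15:-→d16:H2→d17:-→d18:-→d19:H1→d20:-  best=H1
  add 147.76.0.0/14 -> H2 at depth 14

== LOOKUPS ==
["H1","H1","H2","H0","H1","H0","H2","H1","H2","H1","H1"]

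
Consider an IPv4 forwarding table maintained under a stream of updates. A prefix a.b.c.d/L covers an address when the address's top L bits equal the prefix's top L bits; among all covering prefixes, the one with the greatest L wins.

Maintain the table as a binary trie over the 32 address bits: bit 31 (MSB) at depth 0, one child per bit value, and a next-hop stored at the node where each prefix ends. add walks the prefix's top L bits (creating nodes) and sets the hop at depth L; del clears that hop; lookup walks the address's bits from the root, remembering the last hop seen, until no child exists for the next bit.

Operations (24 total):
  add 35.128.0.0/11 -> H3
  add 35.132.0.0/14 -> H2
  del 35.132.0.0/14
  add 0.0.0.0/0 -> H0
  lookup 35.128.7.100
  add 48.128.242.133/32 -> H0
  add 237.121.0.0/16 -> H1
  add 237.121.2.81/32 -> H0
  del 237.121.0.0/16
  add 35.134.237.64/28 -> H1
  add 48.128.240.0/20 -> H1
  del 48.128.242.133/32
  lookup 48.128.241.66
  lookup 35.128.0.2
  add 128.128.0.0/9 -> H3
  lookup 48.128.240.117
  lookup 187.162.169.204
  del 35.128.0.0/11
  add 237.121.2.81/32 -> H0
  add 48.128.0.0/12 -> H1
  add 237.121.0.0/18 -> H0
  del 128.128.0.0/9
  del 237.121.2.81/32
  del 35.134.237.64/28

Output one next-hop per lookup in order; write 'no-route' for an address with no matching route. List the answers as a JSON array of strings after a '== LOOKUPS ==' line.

Apply in order:
  add 35.128.0.0/11 -> H3 at depth 11
  add 35.132.0.0/14 -> H2 at depth 14
  del 35.132.0.0/14 (clear depth 14)
  add 0.0.0.0/0 -> H0 at depth 0
  lookup 35.128.7.100: bits 0010001110000 walk d0:H0→d1:-→d2:-→d3:-→d4:-→d5:-→d6:-→d7:-→d8:-→d9:-→d10:-→d11:H3→d12:-→d13:- -> H3
  add 48.128.242.133/32 -> H0 at depth 32
  add 237.121.0.0/16 -> H1 at depth 16
  add 237.121.2.81/32 -> H0 at depth 32
  del 237.121.0.0/16 (clear depth 16)
  add 35.134.237.64/28 -> H1 at depth 28
  add 48.128.240.0/20 -> H1 at depth 20
  del 48.128.242.133/32 (clear depth 32)
  lookup 48.128.241.66: bits 0011000010000000111100 walk d0:H0→d1:-→d2:-→d3:-→d4:-→d5:-→d6:-→d7:-→d8:-→d9:-→d10:-→d11:-→d12:-→d13:-→d14:-→d15:-→d16:-→d17:-→d18:-→d19:-→d20:H1→d21:-→d22:- -> H1
  lookup 35.128.0.2: bits 0010001110000 walk d0:H0→d1:-→d2:-→d3:-→d4:-→d5:-→d6:-→d7:-→d8:-→d9:-→d10:-→d11:H3→d12:-→d13:- -> H3
  add 128.128.0.0/9 -> H3 at depth 9
  lookup 48.128.240.117: bits 0011000010000000111100 walk d0:H0→d1:-→d2:-→d3:-→d4:-→d5:-→d6:-→d7:-→d8:-→d9:-→d10:-→d11:-→d12:-→d13:-→d14:-→d15:-→d16:-→d17:-→d18:-→d19:-→d20:H1→d21:-→d22:- -> H1
  lookup 187.162.169.204: bits 10 walk d0:H0→d1:-→d2:- -> H0
  del 35.128.0.0/11 (clear depth 11)
  add 237.121.2.81/32 -> H0 at depth 32
  add 48.128.0.0/12 -> H1 at depth 12
  add 237.121.0.0/18 -> H0 at depth 18
  del 128.128.0.0/9 (clear depth 9)
  del 237.121.2.81/32 (clear depth 32)
  del 35.134.237.64/28 (clear depth 28)

== LOOKUPS ==
["H3","H1","H3","H1","H0"]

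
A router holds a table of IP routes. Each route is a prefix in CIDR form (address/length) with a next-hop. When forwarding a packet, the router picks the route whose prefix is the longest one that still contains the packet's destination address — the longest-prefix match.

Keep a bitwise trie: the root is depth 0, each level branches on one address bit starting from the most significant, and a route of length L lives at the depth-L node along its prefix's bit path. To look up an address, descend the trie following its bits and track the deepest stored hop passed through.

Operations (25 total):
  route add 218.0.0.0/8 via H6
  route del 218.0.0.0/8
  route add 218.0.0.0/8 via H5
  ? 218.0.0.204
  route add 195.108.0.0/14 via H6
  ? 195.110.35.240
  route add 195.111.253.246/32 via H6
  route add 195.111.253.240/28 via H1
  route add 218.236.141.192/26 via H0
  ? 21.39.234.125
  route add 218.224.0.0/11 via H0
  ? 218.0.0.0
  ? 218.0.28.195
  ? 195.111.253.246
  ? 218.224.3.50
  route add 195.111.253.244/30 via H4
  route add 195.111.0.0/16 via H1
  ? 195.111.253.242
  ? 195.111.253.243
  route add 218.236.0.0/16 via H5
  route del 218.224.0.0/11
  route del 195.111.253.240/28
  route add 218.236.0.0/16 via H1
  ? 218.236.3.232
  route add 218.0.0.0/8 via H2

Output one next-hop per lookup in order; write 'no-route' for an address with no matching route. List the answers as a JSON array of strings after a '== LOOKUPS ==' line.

Trace:
  + 218.0.0.0/8 (H6) depth=8
  - 218.0.0.0/8 clear@8
  + 218.0.0.0/8 (H5) depth=8
  lookup 218.0.0.204: bits 11011010 walk d0:-→d1:-→d2:-→d3:-→d4:-→d5:-→d6:-→d7:-→d8:H5 -> H5
  + 195.108.0.0/14 (H6) depth=14
  lookup 195.110.35.240: bits 11000011011011 walk d0:-→d1:-→d2:-→d3:-→d4:-→d5:-→d6:-→d7:-→d8:-→d9:-→d10:-→d11:-→d12:-→d13:-→d14:H6 -> H6
  + 195.111.253.246/32 (H6) depth=32
  + 195.111.253.240/28 (H1) depth=28
  + 218.236.141.192/26 (H0) depth=26
  lookup 21.39.234.125: bits ε walk d0:- -> no-route
  + 218.224.0.0/11 (H0) depth=11
  lookup 218.0.0.0: bits 11011010 walk d0:-→d1:-→d2:-→d3:-→d4:-→d5:-→d6:-→d7:-→d8:H5 -> H5
  lookup 218.0.28.195: bits 11011010 walk d0:-→d1:-→d2:-→d3:-→d4:-→d5:-→d6:-→d7:-→d8:H5 -> H5
  lookup 195.111.253.246: bits 11000011011011111111110111110110 walk d0:-→d1:-→d2:-→d3:-→d4:-→d5:-→d6:-→d7:-→d8:-→d9:-→d10:-→d11:-→d12:-→d13:-→d14:H6→d15:-→d16:-→d17:-→d18:-→d19:-→d20:-→d21:-→d22:-→d23:-→d24:-→d25:-→d26:-→d27:-→d28:H1→d29:-→d30:-→d31:-→d32:H6 -> H6
  lookup 218.224.3.50: bits 110110101110 walk d0:-→d1:-→d2:-→d3:-→d4:-→d5:-→d6:-→d7:-→d8:H5→d9:-→d10:-→d11:H0→d12:- -> H0
  + 195.111.253.244/30 (H4) depth=30
  + 195.111.0.0/16 (H1) depth=16
  lookup 195.111.253.242: bits 11000011011011111111110111110 walk d0:-→d1:-→d2:-→d3:-→d4:-→d5:-→d6:-→d7:-→d8:-→d9:-→d10:-→d11:-→d12:-→d13:-→d14:H6→d15:-→d16:H1→d17:-→d18:-→d19:-→d20:-→d21:-→d22:-→d23:-→d24:-→d25:-→d26:-→d27:-→d28:H1→d29:- -> H1
  lookup 195.111.253.243: bits 11000011011011111111110111110 walk d0:-→d1:-→d2:-→d3:-→d4:-→d5:-→d6:-→d7:-→d8:-→d9:-→d10:-→d11:-→d12:-→d13:-→d14:H6→d15:-→d16:H1→d17:-→d18:-→d19:-→d20:-→d21:-→d22:-→d23:-→d24:-→d25:-→d26:-→d27:-→d28:H1→d29:- -> H1
  + 218.236.0.0/16 (H5) depth=16
  - 218.224.0.0/11 clear@11
  - 195.111.253.240/28 clear@28
  + 218.236.0.0/16 (H1) depth=16
  lookup 218.236.3.232: bits 1101101011101100 walk d0:-→d1:-→d2:-→d3:-→d4:-→d5:-→d6:-→d7:-→d8:H5→d9:-→d10:-→d11:-→d12:-→d13:-→d14:-→d15:-→d16:H1 -> H1
  + 218.0.0.0/8 (H2) depth=8

== LOOKUPS ==
["H5","H6","no-route","H5","H5","H6","H0","H1","H1","H1"]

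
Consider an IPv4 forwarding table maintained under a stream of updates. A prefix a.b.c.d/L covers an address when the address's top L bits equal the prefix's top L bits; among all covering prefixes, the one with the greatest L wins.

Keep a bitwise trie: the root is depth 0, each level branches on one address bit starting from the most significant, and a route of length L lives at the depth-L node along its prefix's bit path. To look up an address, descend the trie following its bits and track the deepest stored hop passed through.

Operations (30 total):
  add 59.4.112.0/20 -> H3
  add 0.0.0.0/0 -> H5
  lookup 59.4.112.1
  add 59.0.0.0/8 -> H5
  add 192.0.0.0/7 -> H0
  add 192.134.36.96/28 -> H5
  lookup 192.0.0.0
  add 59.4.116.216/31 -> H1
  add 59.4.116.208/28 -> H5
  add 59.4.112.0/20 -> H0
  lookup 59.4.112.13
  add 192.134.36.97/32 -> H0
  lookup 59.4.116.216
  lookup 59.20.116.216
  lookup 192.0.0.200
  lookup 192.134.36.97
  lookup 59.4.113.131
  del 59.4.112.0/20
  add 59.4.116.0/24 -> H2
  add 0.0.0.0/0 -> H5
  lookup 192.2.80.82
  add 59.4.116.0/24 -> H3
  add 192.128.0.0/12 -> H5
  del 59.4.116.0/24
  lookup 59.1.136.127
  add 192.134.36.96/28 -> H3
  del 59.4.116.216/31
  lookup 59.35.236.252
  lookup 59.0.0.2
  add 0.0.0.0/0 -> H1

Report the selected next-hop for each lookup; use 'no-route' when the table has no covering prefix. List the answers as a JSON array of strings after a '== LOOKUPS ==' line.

Apply in order:
  add 59.4.112.0/20 -> H3 at depth 20
  add 0.0.0.0/0 -> H5 at depth 0
  lookup 59.4.112.1: bits 00111011000001000111 walk d0:H5→d1:-→d2:-→d3:-→d4:-→d5:-→d6:-→d7:-→d8:-→d9:-→d10:-→d11:-→d12:-→d13:-→d14:-→d15:-→d16:-→d17:-→d18:-→d19:-→d20:H3 -> H3
  add 59.0.0.0/8 -> H5 at depth 8
  add 192.0.0.0/7 -> H0 at depth 7
  add 192.134.36.96/28 -> H5 at depth 28
  lookup 192.0.0.0: bits 11000000 walk d0:H5→d1:-→d2:-→d3:-→d4:-→d5:-→d6:-→d7:H0→d8:- -> H0
  add 59.4.116.216/31 -> H1 at depth 31
  add 59.4.116.208/28 -> H5 at depth 28
  add 59.4.112.0/20 -> H0 at depth 20
  lookup 59.4.112.13: bits 001110110000010001110 walk d0:H5→d1:-→d2:-→d3:-→d4:-→d5:-→d6:-→d7:-→d8:H5→d9:-→d10:-→d11:-→d12:-→d13:-→d14:-→d15:-→d16:-→d17:-→d18:-→d19:-→d20:H0→d21:- -> H0
  add 192.134.36.97/32 -> H0 at depth 32
  lookup 59.4.116.216: bits 0011101100000100011101001101100 walk d0:H5→d1:-→d2:-→d3:-→d4:-→d5:-→d6:-→d7:-→d8:H5→d9:-→d10:-→d11:-→d12:-→d13:-→d14:-→d15:-→d16:-→d17:-→d18:-→d19:-→d20:H0→d21:-→d22:-→d23:-→d24:-→d25:-→d26:-→d27:-→d28:H5→d29:-→d30:-→d31:H1 -> H1
  lookup 59.20.116.216: bits 00111011000 walk d0:H5→d1:-→d2:-→d3:-→d4:-→d5:-→d6:-→d7:-→d8:H5→d9:-→d10:-→d11:- -> H5
  lookup 192.0.0.200: bits 11000000 walk d0:H5→d1:-→d2:-→d3:-→d4:-→d5:-→d6:-→d7:H0→d8:- -> H0
  lookup 192.134.36.97: bits 11000000100001100010010001100001 walk d0:H5→d1:-→d2:-→d3:-→d4:-→d5:-→d6:-→d7:H0→d8:-→d9:-→d10:-→d11:-→d12:-→d13:-→d14:-→d15:-→d16:-→d17:-→d18:-→d19:-→d20:-→d21:-→d22:-→d23:-→d24:-→d25:-→d26:-→d27:-→d28:H5→d29:-→d30:-→d31:-→d32:H0 -> H0
  lookup 59.4.113.131: bits 001110110000010001110 walk d0:H5→d1:-→d2:-→d3:-→d4:-→d5:-→d6:-→d7:-→d8:H5→d9:-→d10:-→d11:-→d12:-→d13:-→d14:-→d15:-→d16:-→d17:-→d18:-→d19:-→d20:H0→d21:- -> H0
  del 59.4.112.0/20 (clear depth 20)
  add 59.4.116.0/24 -> H2 at depth 24
  add 0.0.0.0/0 -> H5 at depth 0
  lookup 192.2.80.82: bits 11000000 walk d0:H5→d1:-→d2:-→d3:-→d4:-→d5:-→d6:-→d7:H0→d8:- -> H0
  add 59.4.116.0/24 -> H3 at depth 24
  add 192.128.0.0/12 -> H5 at depth 12
  del 59.4.116.0/24 (clear depth 24)
  lookup 59.1.136.127: bits 0011101100000 walk d0:H5→d1:-→d2:-→d3:-→d4:-→d5:-→d6:-→d7:-→d8:H5→d9:-→d10:-→d11:-→d12:-→d13:- -> H5
  add 192.134.36.96/28 -> H3 at depth 28
  del 59.4.116.216/31 (clear depth 31)
  lookup 59.35.236.252: bits 0011101100 walk d0:H5→d1:-→d2:-→d3:-→d4:-→d5:-→d6:-→d7:-→d8:H5→d9:-→d10:- -> H5
  lookup 59.0.0.2: bits 0011101100000 walk d0:H5→d1:-→d2:-→d3:-→d4:-→d5:-→d6:-→d7:-→d8:H5→d9:-→d10:-→d11:-→d12:-→d13:- -> H5
  add 0.0.0.0/0 -> H1 at depth 0

== LOOKUPS ==
["H3","H0","H0","H1","H5","H0","H0","H0","H0","H5","H5","H5"]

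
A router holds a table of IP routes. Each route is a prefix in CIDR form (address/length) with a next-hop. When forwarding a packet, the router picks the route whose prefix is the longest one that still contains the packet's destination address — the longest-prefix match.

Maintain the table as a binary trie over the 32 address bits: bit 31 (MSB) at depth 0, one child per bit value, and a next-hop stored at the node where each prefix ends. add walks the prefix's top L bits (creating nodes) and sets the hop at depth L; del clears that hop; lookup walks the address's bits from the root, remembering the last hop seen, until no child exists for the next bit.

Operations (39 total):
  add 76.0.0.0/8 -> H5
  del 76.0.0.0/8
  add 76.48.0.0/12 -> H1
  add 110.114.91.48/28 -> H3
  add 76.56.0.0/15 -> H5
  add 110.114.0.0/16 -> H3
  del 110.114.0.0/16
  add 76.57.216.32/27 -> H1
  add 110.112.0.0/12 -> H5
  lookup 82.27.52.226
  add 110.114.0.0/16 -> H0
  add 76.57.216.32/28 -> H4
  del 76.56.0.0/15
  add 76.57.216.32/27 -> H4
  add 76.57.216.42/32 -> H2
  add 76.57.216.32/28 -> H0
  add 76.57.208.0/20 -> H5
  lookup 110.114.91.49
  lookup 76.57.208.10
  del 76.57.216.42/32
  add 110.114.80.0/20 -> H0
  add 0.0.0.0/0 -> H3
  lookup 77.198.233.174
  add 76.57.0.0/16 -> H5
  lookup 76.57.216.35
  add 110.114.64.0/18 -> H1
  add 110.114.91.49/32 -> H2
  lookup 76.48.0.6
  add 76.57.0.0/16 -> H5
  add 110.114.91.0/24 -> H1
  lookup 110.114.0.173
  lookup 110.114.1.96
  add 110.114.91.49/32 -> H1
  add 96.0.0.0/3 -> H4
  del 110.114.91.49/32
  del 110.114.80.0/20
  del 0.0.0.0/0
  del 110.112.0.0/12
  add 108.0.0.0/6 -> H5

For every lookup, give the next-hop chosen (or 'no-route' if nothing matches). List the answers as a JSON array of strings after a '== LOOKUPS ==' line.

Process each operation:
  + 76.0.0.0/8 (H5) depth=8
  - 76.0.0.0/8 clear@8
  + 76.48.0.0/12 (H1) depth=12
  + 110.114.91.48/28 (H3) depth=28
  + 76.56.0.0/15 (H5) depth=15
  + 110.114.0.0/16 (H3) depth=16
  - 110.114.0.0/16 clear@16
  + 76.57.216.32/27 (H1) depth=27
  + 110.112.0.0/12 (H5) depth=12
  lookup 82.27.52.226: bits 010 walk d0:-→d1:-→d2:-→d3:- -> no-route
  + 110.114.0.0/16 (H0) depth=16
  + 76.57.216.32/28 (H4) depth=28
  - 76.56.0.0/15 clear@15
  + 76.57.216.32/27 (H4) depth=27
  + 76.57.216.42/32 (H2) depth=32
  + 76.57.216.32/28 (H0) depth=28
  + 76.57.208.0/20 (H5) depth=20
  lookup 110.114.91.49: bits 0110111001110010010110110011 walk d0:-→d1:-→d2:-→d3:-→d4:-→d5:-→d6:-→d7:-→d8:-→d9:-→d10:-→d11:-→d12:H5→d13:-→d14:-→d15:-→d16:H0→d17:-→d18:-→d19:-→d20:-→d21:-→d22:-→d23:-→d24:-→d25:-→d26:-→d27:-→d28:H3 -> H3
  lookup 76.57.208.10: bits 01001100001110011101 walk d0:-→d1:-→d2:-→d3:-→d4:-→d5:-→d6:-→d7:-→d8:-→d9:-→d10:-→d11:-→d12:H1→d13:-→d14:-→d15:-→d16:-→d17:-→d18:-→d19:-→d20:H5 -> H5
  - 76.57.216.42/32 clear@32
  + 110.114.80.0/20 (H0) depth=20
  + 0.0.0.0/0 (H3) depth=0
  lookup 77.198.233.174: bits 0100110 walk d0:H3→d1:-→d2:-→d3:-→d4:-→d5:-→d6:-→d7:- -> H3
  + 76.57.0.0/16 (H5) depth=16
  lookup 76.57.216.35: bits 0100110000111001110110000010 walk d0:H3→d1:-→d2:-→d3:-→d4:-→d5:-→d6:-→d7:-→d8:-→d9:-→d10:-→d11:-→d12:H1→d13:-→d14:-→d15:-→d16:H5→d17:-→d18:-→d19:-→d20:H5→d21:-→d22:-→d23:-→d24:-→d25:-→d26:-→d27:H4→d28:H0 -> H0
  + 110.114.64.0/18 (H1) depth=18
  + 110.114.91.49/32 (H2) depth=32
  lookup 76.48.0.6: bits 010011000011 walk d0:H3→d1:-→d2:-→d3:-→d4:-→d5:-→d6:-→d7:-→d8:-→d9:-→d10:-→d11:-→d12:H1 -> H1
  + 76.57.0.0/16 (H5) depth=16
  + 110.114.91.0/24 (H1) depth=24
  lookup 110.114.0.173: bits 01101110011100100 walk d0:H3→d1:-→d2:-→d3:-→d4:-→d5:-→d6:-→d7:-→d8:-→d9:-→d10:-→d11:-→d12:H5→d13:-→d14:-→d15:-→d16:H0→d17:- -> H0
  lookup 110.114.1.96: bits 01101110011100100 walk d0:H3→d1:-→d2:-→d3:-→d4:-→d5:-→d6:-→d7:-→d8:-→d9:-→d10:-→d11:-→d12:H5→d13:-→d14:-→d15:-→d16:H0→d17:- -> H0
  + 110.114.91.49/32 (H1) depth=32
  + 96.0.0.0/3 (H4) depth=3
  - 110.114.91.49/32 clear@32
  - 110.114.80.0/20 clear@20
  - 0.0.0.0/0 clear@0
  - 110.112.0.0/12 clear@12
  + 108.0.0.0/6 (H5) depth=6

== LOOKUPS ==
["no-route","H3","H5","H3","H0","H1","H0","H0"]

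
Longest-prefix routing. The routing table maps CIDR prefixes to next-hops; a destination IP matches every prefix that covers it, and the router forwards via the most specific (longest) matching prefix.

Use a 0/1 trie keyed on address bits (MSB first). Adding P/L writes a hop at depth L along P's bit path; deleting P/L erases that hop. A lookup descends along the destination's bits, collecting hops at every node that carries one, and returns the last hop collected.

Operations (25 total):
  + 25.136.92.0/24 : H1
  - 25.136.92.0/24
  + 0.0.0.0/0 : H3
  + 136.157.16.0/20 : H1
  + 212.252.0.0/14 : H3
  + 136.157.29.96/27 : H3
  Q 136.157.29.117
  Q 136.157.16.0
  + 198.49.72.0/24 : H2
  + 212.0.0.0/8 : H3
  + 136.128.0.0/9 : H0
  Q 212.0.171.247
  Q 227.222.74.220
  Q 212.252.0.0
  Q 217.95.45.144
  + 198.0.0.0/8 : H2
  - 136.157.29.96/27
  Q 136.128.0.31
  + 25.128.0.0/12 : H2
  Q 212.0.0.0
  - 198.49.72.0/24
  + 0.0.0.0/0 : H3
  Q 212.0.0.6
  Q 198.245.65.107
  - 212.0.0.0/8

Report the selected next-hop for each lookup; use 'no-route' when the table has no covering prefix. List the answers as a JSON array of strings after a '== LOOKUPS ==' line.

Apply in order:
  add 25.136.92.0/24 -> H1 at depth 24
  - 25.136.92.0/24 clear@24
  add 0.0.0.0/0 -> H3 at depth 0
  add 136.157.16.0/20 -> H1 at depth 20
  add 212.252.0.0/14 -> H3 at depth 14
  add 136.157.29.96/27 -> H3 at depth 27
  lookup 136.157.29.117: bits 100010001001110100011101011 walk d0:H3→d1:-→d2:-→d3:-→d4:-→d5:-→d6:-→d7:-→d8:-→d9:-→d10:-→d11:-→d12:-→d13:-→d14:-→d15:-→d16:-→d17:-→d18:-→d19:-→d20:H1→d21:-→d22:-→d23:-→d24:-→d25:-→d26:-→d27:H3 -> H3
  lookup 136.157.16.0: bits 10001000100111010001 walk d0:H3→d1:-→d2:-→d3:-→d4:-→d5:-→d6:-→d7:-→d8:-→d9:-→d10:-→d11:-→d12:-→d13:-→d14:-→d15:-→d16:-→d17:-→d18:-→d19:-→d20:H1 -> H1
  add 198.49.72.0/24 -> H2 at depth 24
  add 212.0.0.0/8 -> H3 at depth 8
  add 136.128.0.0/9 -> H0 at depth 9
  lookup 212.0.171.247: bits 11010100 walk d0:H3→d1:-→d2:-→d3:-→d4:-→d5:-→d6:-→d7:-→d8:H3 -> H3
  lookup 227.222.74.220: bits 11 walk d0:H3→d1:-→d2:- -> H3
  lookup 212.252.0.0: bits 11010100111111 walk d0:H3→d1:-→d2:-→d3:-→d4:-→d5:-→d6:-→d7:-→d8:H3→d9:-→d10:-→d11:-→d12:-→d13:-→d14:H3 -> H3
  lookup 217.95.45.144: bits 1101 walk d0:H3→d1:-→d2:-→d3:-→d4:- -> H3
  add 198.0.0.0/8 -> H2 at depth 8
  - 136.157.29.96/27 clear@27
  lookup 136.128.0.31: bits 10001000100 walk d0:H3→d1:-→d2:-→d3:-→d4:-→d5:-→d6:-→d7:-→d8:-→d9:H0→d10:-→d11:- -> H0
  add 25.128.0.0/12 -> H2 at depth 12
  lookup 212.0.0.0: bits 11010100 walk d0:H3→d1:-→d2:-→d3:-→d4:-→d5:-→d6:-→d7:-→d8:H3 -> H3
  - 198.49.72.0/24 clear@24
  add 0.0.0.0/0 -> H3 at depth 0
  lookup 212.0.0.6: bits 11010100 walk d0:H3→d1:-→d2:-→d3:-→d4:-→d5:-→d6:-→d7:-→d8:H3 -> H3
  lookup 198.245.65.107: bits 11000110 walk d0:H3→d1:-→d2:-→d3:-→d4:-→d5:-→d6:-→d7:-→d8:H2 -> H2
  - 212.0.0.0/8 clear@8

== LOOKUPS ==
["H3","H1","H3","H3","H3","H3","H0","H3","H3","H2"]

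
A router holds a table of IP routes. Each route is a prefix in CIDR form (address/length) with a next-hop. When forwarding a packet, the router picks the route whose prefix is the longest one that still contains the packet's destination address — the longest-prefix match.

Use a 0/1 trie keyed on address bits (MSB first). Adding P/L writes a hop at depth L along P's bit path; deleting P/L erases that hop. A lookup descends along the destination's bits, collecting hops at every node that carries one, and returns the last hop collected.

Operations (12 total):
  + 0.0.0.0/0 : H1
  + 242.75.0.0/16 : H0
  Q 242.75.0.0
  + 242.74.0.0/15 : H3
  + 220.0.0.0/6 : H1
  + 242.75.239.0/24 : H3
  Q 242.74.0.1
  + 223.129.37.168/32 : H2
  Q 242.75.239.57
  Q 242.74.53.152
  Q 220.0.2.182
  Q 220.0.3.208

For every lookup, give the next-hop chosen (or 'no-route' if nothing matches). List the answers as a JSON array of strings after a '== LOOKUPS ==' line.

Apply in order:
  add 0.0.0.0/0 -> H1 at depth 0
  add 242.75.0.0/16 -> H0 at depth 16
  lookup 242.75.0.0: bits 1111001001001011 walk d0:H1→d1:-→d2:-→d3:-→d4:-→d5:-→d6:-→d7:-→d8:-→d9:-→d10:-→d11:-→d12:-→d13:-→d14:-→d15:-→d16:H0 -> H0
  add 242.74.0.0/15 -> H3 at depth 15
  add 220.0.0.0/6 -> H1 at depth 6
  add 242.75.239.0/24 -> H3 at depth 24
  lookup 242.74.0.1: bits 111100100100101 walk d0:H1→d1:-→d2:-→d3:-→d4:-→d5:-→d6:-→d7:-→d8:-→d9:-→d10:-→d11:-→d12:-→d13:-→d14:-→d15:H3 -> H3
  add 223.129.37.168/32 -> H2 at depth 32
  lookup 242.75.239.57: bits 111100100100101111101111 walk d0:H1→d1:-→d2:-→d3:-→d4:-→d5:-→d6:-→d7:-→d8:-→d9:-→d10:-→d11:-→d12:-→d13:-→d14:-→d15:H3→d16:H0→d17:-→d18:-→d19:-→d20:-→d21:-→d22:-→d23:-→d24:H3 -> H3
  lookup 242.74.53.152: bits 111100100100101 walk d0:H1→d1:-→d2:-→d3:-→d4:-→d5:-→d6:-→d7:-→d8:-→d9:-→d10:-→d11:-→d12:-→d13:-→d14:-→d15:H3 -> H3
  lookup 220.0.2.182: bits 110111 walk d0:H1→d1:-→d2:-→d3:-→d4:-→d5:-→d6:H1 -> H1
  lookup 220.0.3.208: bits 110111 walk d0:H1→d1:-→d2:-→d3:-→d4:-→d5:-→d6:H1 -> H1

== LOOKUPS ==
["H0","H3","H3","H3","H1","H1"]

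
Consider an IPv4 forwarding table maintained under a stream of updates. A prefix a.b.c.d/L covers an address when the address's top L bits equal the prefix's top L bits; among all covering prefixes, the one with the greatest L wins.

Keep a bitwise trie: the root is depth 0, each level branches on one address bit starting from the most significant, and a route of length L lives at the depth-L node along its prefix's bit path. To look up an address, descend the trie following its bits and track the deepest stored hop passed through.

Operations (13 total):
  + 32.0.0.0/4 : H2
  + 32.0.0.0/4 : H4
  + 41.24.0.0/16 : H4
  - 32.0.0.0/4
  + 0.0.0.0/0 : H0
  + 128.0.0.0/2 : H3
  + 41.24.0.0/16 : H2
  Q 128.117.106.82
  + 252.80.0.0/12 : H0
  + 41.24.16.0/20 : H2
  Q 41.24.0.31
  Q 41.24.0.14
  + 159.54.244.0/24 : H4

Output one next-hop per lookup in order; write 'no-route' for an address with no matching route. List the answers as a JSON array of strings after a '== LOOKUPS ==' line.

Apply in order:
  add 32.0.0.0/4 -> H2 at depth 4
  add 32.0.0.0/4 -> H4 at depth 4
  add 41.24.0.0/16 -> H4 at depth 16
  del 32.0.0.0/4 (clear depth 4)
  add 0.0.0.0/0 -> H0 at depth 0
  add 128.0.0.0/2 -> H3 at depth 2
  add 41.24.0.0/16 -> H2 at depth 16
  ? 128.117.106.82  path d0:H0→d1:-→d2:H3  best=H3
  add 252.80.0.0/12 -> H0 at depth 12
  add 41.24.16.0/20 -> H2 at depth 20
  ? 41.24.0.31  path d0:H0→d1:-→d2:-→d3:-→d4:-→d5:-→d6:-→d7:-→d8:-→d9:-→d10:-→d11:-→d12:-→d13:-→d14:-→d15:-→d16:H2→d17:-→d18:-→d19:-  best=H2
  ? 41.24.0.14  path d0:H0→d1:-→d2:-→d3:-→d4:-→d5:-→d6:-→d7:-→d8:-→d9:-→d10:-→d11:-→d12:-→d13:-→d14:-→d15:-→d16:H2→d17:-→d18:-→d19:-  best=H2
  add 159.54.244.0/24 -> H4 at depth 24

== LOOKUPS ==
["H3","H2","H2"]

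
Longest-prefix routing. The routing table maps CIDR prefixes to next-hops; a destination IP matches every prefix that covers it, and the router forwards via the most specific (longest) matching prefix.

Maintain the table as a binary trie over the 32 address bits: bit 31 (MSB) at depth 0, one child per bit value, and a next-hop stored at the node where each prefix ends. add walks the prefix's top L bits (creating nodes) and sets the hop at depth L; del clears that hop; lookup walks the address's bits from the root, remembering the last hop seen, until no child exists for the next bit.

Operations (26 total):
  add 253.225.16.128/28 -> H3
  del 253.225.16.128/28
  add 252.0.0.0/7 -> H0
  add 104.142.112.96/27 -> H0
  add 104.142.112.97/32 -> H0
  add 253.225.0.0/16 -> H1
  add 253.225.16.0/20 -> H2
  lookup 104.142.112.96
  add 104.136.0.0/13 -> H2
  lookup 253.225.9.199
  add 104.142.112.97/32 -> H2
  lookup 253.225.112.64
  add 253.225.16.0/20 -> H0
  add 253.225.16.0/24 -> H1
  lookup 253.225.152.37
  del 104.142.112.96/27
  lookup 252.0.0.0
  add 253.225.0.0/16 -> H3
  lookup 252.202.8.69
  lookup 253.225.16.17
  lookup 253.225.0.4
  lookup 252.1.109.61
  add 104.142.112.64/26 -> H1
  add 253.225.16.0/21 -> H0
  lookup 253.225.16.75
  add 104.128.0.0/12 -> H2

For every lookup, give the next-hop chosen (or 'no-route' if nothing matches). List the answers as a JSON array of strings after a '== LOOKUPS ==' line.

Trace:
  + 253.225.16.128/28 (H3) depth=28
  - 253.225.16.128/28 clear@28
  + 252.0.0.0/7 (H0) depth=7
  + 104.142.112.96/27 (H0) depth=27
  + 104.142.112.97/32 (H0) depth=32
  + 253.225.0.0/16 (H1) depth=16
  + 253.225.16.0/20 (H2) depth=20
  ? 104.142.112.96  path d0:-→d1:-→d2:-→d3:-→d4:-→d5:-→d6:-→d7:-→d8:-→d9:-→d10:-→d11:-→d12:-→d13:-→d14:-→d15:-→d16:-→d17:-→d18:-→d19:-→d20:-→d21:-→d22:-→d23:-→d24:-→d25:-→d26:-→d27:H0→d28:-→d29:-→d30:-→d31:-  best=H0
  + 104.136.0.0/13 (H2) depth=13
  ? 253.225.9.199  path d0:-→d1:-→d2:-→d3:-→d4:-→d5:-→d6:-→d7:H0→d8:-→d9:-→d10:-→d11:-→d12:-→d13:-→d14:-→d15:-→d16:H1→d17:-→d18:-→d19:-  best=H1
  + 104.142.112.97/32 (H2) depth=32
  ? 253.225.112.64  path d0:-→d1:-→d2:-→d3:-→d4:-→d5:-→d6:-→d7:H0→d8:-→d9:-→d10:-→d11:-→d12:-→d13:-→d14:-→d15:-→d16:H1→d17:-  best=H1
  + 253.225.16.0/20 (H0) depth=20
  + 253.225.16.0/24 (H1) depth=24
  ? 253.225.152.37  path d0:-→d1:-→d2:-→d3:-→d4:-→d5:-→d6:-→d7:H0→d8:-→d9:-→d10:-→d11:-→d12:-→d13:-→d14:-→d15:-→d16:H1  best=H1
  - 104.142.112.96/27 clear@27
  ? 252.0.0.0  path d0:-→d1:-→d2:-→d3:-→d4:-→d5:-→d6:-→d7:H0  best=H0
  + 253.225.0.0/16 (H3) depth=16
  ? 252.202.8.69  path d0:-→d1:-→d2:-→d3:-→d4:-→d5:-→d6:-→d7:H0  best=H0
  ? 253.225.16.17  path d0:-→d1:-→d2:-→d3:-→d4:-→d5:-→d6:-→d7:H0→d8:-→d9:-→d10:-→d11:-→d12:-→d13:-→d14:-→d15:-→d16:H3→d17:-→d18:-→d19:-→d20:H0→d21:-→d22:-→d23:-→d24:H1  best=H1
  ? 253.225.0.4  path d0:-→d1:-→d2:-→d3:-→d4:-→d5:-→d6:-→d7:H0→d8:-→d9:-→d10:-→d11:-→d12:-→d13:-→d14:-→d15:-→d16:H3→d17:-→d18:-→d19:-  best=H3
  ? 252.1.109.61  path d0:-→d1:-→d2:-→d3:-→d4:-→d5:-→d6:-→d7:H0  best=H0
  + 104.142.112.64/26 (H1) depth=26
  + 253.225.16.0/21 (H0) depth=21
  ? 253.225.16.75  path d0:-→d1:-→d2:-→d3:-→d4:-→d5:-→d6:-→d7:H0→d8:-→d9:-→d10:-→d11:-→d12:-→d13:-→d14:-→d15:-→d16:H3→d17:-→d18:-→d19:-→d20:H0→d21:H0→d22:-→d23:-→d24:H1  best=H1
  + 104.128.0.0/12 (H2) depth=12

== LOOKUPS ==
["H0","H1","H1","H1","H0","H0","H1","H3","H0","H1"]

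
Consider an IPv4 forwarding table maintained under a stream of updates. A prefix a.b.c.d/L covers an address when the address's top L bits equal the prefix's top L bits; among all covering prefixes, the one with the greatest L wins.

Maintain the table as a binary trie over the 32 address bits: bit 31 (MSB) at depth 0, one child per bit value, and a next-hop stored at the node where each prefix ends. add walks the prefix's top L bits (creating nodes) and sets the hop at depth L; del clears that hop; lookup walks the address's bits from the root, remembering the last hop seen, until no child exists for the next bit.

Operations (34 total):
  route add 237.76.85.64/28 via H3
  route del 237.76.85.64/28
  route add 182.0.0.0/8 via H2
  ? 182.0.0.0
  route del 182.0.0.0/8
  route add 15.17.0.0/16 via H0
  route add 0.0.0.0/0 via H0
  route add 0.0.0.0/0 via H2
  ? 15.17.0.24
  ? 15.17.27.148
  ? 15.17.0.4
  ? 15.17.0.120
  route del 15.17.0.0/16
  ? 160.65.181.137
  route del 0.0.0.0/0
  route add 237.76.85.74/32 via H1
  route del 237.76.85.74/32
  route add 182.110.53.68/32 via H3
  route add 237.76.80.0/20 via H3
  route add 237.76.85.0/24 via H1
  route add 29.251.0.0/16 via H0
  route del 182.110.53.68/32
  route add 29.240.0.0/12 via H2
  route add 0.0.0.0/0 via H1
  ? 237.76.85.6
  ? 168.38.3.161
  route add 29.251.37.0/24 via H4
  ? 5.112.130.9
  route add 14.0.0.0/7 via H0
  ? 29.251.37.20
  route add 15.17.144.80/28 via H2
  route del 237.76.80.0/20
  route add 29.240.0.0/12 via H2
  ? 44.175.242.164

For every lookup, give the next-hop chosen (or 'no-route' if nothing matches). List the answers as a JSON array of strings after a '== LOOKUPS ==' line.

Trace:
  + 237.76.85.64/28 (H3) depth=28
  - 237.76.85.64/28 clear@28
  + 182.0.0.0/8 (H2) depth=8
  ? 182.0.0.0  path d0:-→d1:-→d2:-→d3:-→d4:-→d5:-→d6:-→d7:-→d8:H2  best=H2
  - 182.0.0.0/8 clear@8
  + 15.17.0.0/16 (H0) depth=16
  + 0.0.0.0/0 (H0) depth=0
  + 0.0.0.0/0 (H2) depth=0
  ? 15.17.0.24  path d0:H2→d1:-→d2:-→d3:-→d4:-→d5:-→d6:-→d7:-→d8:-→d9:-→d10:-→d11:-→d12:-→d13:-→d14:-→d15:-→d16:H0  best=H0
  ? 15.17.27.148  path d0:H2→d1:-→d2:-→d3:-→d4:-→d5:-→d6:-→d7:-→d8:-→d9:-→d10:-→d11:-→d12:-→d13:-→d14:-→d15:-→d16:H0  best=H0
  ? 15.17.0.4  path d0:H2→d1:-→d2:-→d3:-→d4:-→d5:-→d6:-→d7:-→d8:-→d9:-→d10:-→d11:-→d12:-→d13:-→d14:-→d15:-→d16:H0  best=H0
  ? 15.17.0.120  path d0:H2→d1:-→d2:-→d3:-→d4:-→d5:-→d6:-→d7:-→d8:-→d9:-→d10:-→d11:-→d12:-→d13:-→d14:-→d15:-→d16:H0  best=H0
  - 15.17.0.0/16 clear@16
  ? 160.65.181.137  path d0:H2→d1:-→d2:-→d3:-  best=H2
  - 0.0.0.0/0 clear@0
  + 237.76.85.74/32 (H1) depth=32
  - 237.76.85.74/32 clear@32
  + 182.110.53.68/32 (H3) depth=32
  + 237.76.80.0/20 (H3) depth=20
  + 237.76.85.0/24 (H1) depth=24
  + 29.251.0.0/16 (H0) depth=16
  - 182.110.53.68/32 clear@32
  + 29.240.0.0/12 (H2) depth=12
  + 0.0.0.0/0 (H1) depth=0
  ? 237.76.85.6  path d0:H1→d1:-→d2:-→d3:-→d4:-→d5:-→d6:-→d7:-→d8:-→d9:-→d10:-→d11:-→d12:-→d13:-→d14:-→d15:-→d16:-→d17:-→d18:-→d19:-→d20:H3→d21:-→d22:-→d23:-→d24:H1→d25:-  best=H1
  ? 168.38.3.161  path d0:H1→d1:-→d2:-→d3:-  best=H1
  + 29.251.37.0/24 (H4) depth=24
  ? 5.112.130.9  path d0:H1→d1:-→d2:-→d3:-→d4:-  best=H1
  + 14.0.0.0/7 (H0) depth=7
  ? 29.251.37.20  path d0:H1→d1:-→d2:-→d3:-→d4:-→d5:-→d6:-→d7:-→d8:-→d9:-→d10:-→d11:-→d12:H2→d13:-→d14:-→d15:-→d16:H0→d17:-→d18:-→d19:-→d20:-→d21:-→d22:-→d23:-→d24:H4  best=H4
  + 15.17.144.80/28 (H2) depth=28
  - 237.76.80.0/20 clear@20
  + 29.240.0.0/12 (H2) depth=12
  ? 44.175.242.164  path d0:H1→d1:-→d2:-  best=H1

== LOOKUPS ==
["H2","H0","H0","H0","H0","H2","H1","H1","H1","H4","H1"]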